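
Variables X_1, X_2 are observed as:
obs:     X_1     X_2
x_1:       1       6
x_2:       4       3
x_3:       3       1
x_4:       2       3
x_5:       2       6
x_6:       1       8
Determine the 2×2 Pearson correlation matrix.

Step 1 — column means:
  mean(X_1) = (1 + 4 + 3 + 2 + 2 + 1) / 6 = 13/6 = 2.1667
  mean(X_2) = (6 + 3 + 1 + 3 + 6 + 8) / 6 = 27/6 = 4.5

Step 2 — sample variances and covariances s[i,j] = (1/(n-1)) · Σ_k (x_{k,i} - mean_i) · (x_{k,j} - mean_j), with n-1 = 5:
  s[X_1,X_1] = ((-1.1667)·(-1.1667) + (1.8333)·(1.8333) + (0.8333)·(0.8333) + (-0.1667)·(-0.1667) + (-0.1667)·(-0.1667) + (-1.1667)·(-1.1667)) / 5 = 6.8333/5 = 1.3667
  s[X_1,X_2] = ((-1.1667)·(1.5) + (1.8333)·(-1.5) + (0.8333)·(-3.5) + (-0.1667)·(-1.5) + (-0.1667)·(1.5) + (-1.1667)·(3.5)) / 5 = -11.5/5 = -2.3
  s[X_2,X_2] = ((1.5)·(1.5) + (-1.5)·(-1.5) + (-3.5)·(-3.5) + (-1.5)·(-1.5) + (1.5)·(1.5) + (3.5)·(3.5)) / 5 = 33.5/5 = 6.7
  Sample standard deviations s_i = √(s[i,i]):
  s(X_1) = √(1.3667) = 1.169
  s(X_2) = √(6.7) = 2.5884

Step 3 — r_{ij} = s_{ij} / (s_i · s_j):
  r[X_1,X_1] = 1 (diagonal).
  r[X_1,X_2] = -2.3 / (1.169 · 2.5884) = -2.3 / 3.026 = -0.7601
  r[X_2,X_2] = 1 (diagonal).

R is symmetric with unit diagonal. Assembling:

R = [[1, -0.7601],
 [-0.7601, 1]]


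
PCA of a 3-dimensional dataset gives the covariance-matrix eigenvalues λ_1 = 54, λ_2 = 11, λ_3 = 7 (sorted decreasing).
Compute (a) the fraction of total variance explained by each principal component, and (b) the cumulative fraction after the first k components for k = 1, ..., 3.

Step 1 — total variance = trace(Sigma) = Σ λ_i = 54 + 11 + 7 = 72.

Step 2 — fraction explained by component i = λ_i / Σ λ:
  PC1: 54/72 = 0.75
  PC2: 11/72 = 0.1528
  PC3: 7/72 = 0.0972

Step 3 — cumulative fraction after k components = (λ_1 + ... + λ_k) / Σ λ:
  k = 1: 54/72 = 0.75
  k = 2: (54 + 11)/72 = 65/72 = 0.9028
  k = 3: (54 + 11 + 7)/72 = 72/72 = 1

Summary (fraction, with percent):

explained: PC1 0.75 (75%), PC2 0.1528 (15.28%), PC3 0.0972 (9.72%);  cumulative: 0.75, 0.9028, 1


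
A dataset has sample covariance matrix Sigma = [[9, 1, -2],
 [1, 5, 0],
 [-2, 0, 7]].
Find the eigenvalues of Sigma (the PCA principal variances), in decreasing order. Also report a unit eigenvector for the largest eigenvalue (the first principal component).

Step 1 — characteristic polynomial p(λ) = det(λI - Sigma) = λ³ - tr·λ² + c_1·λ - det, where tr = trace, c_1 = sum of the principal 2×2 minors, det = det(Sigma):
  tr = 9 + 5 + 7 = 21,
  c_1 = (9·5 - (1)²) + (9·7 - (-2)²) + (5·7 - (0)²) = 44 + 59 + 35 = 138,
  det = 9·(5·7 - (0)²) - (1)·((1)·7 - (0)·(-2)) + (-2)·((1)·(0) - 5·(-2)) = 9·(35) - (1)·(7) + (-2)·(10) = 288.
  So p(λ) = λ³ - 21λ² + 138λ - 288.
Step 2 — look for an integer root (rational root theorem: any rational root is an integer divisor of 288). Testing λ = 6:
  p(6) = 216 - 756 + 828 - 288 = 0  ✓
  Dividing out (λ - 6): p(λ) = (λ - 6)(λ² - 15λ + 48).
Step 3 — remaining eigenvalues from the quadratic λ² - 15λ + 48 = 0:
  Δ = 15² - 4·48 = 225 - 192 = 33,  λ = (15 ± √33)/2 = (15 ± 5.7446)/2 ≈ 10.3723 or 4.6277.
  Sorted: λ_1 = 10.3723,  λ_2 = 6,  λ_3 = 4.6277  (check: sum = 21 = tr ✓).

Step 4 — unit eigenvector for λ_1 ≈ 10.3723: v spans the null space of (Sigma - λ_1 I), whose rows are
  r_1 = (-1.3723, 1, -2),  r_2 = (1, -5.3723, 0),  r_3 = (-2, 0, -3.3723).
  v is orthogonal to every row, so take v ∝ r_1 × r_2 = ((1)·(0) - (-2)·(-5.3723), (-2)·(1) - (-1.3723)·(0), (-1.3723)·(-5.3723) - (1)·(1)) ≈ (-10.7446, -2, 6.3723).
  Rescale (multiply by -1 so the first nonzero entry is positive): u = (10.7446, 2, -6.3723).
  ||u|| = √((10.7446)² + (2)² + (-6.3723)²) = √(160.0516) ≈ 12.6511,  v_1 = u/||u|| ≈ (0.8493, 0.1581, -0.5037) (||v_1|| = 1).

λ_1 = 10.3723,  λ_2 = 6,  λ_3 = 4.6277;  v_1 ≈ (0.8493, 0.1581, -0.5037)


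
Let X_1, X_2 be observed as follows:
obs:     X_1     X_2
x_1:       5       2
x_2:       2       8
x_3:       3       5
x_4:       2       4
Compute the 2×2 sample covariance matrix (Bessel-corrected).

Step 1 — column means:
  mean(X_1) = (5 + 2 + 3 + 2) / 4 = 12/4 = 3
  mean(X_2) = (2 + 8 + 5 + 4) / 4 = 19/4 = 4.75

Step 2 — sample covariance S[i,j] = (1/(n-1)) · Σ_k (x_{k,i} - mean_i) · (x_{k,j} - mean_j), with n-1 = 3.
  S[X_1,X_1] = ((2)·(2) + (-1)·(-1) + (0)·(0) + (-1)·(-1)) / 3 = 6/3 = 2
  S[X_1,X_2] = ((2)·(-2.75) + (-1)·(3.25) + (0)·(0.25) + (-1)·(-0.75)) / 3 = -8/3 = -2.6667
  S[X_2,X_2] = ((-2.75)·(-2.75) + (3.25)·(3.25) + (0.25)·(0.25) + (-0.75)·(-0.75)) / 3 = 18.75/3 = 6.25

S is symmetric (S[j,i] = S[i,j]). Assembling:

S = [[2, -2.6667],
 [-2.6667, 6.25]]


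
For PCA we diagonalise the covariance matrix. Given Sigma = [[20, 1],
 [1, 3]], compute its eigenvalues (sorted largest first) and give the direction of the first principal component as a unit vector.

Step 1 — characteristic polynomial of 2×2 Sigma:
  det(Sigma - λI) = λ² - trace · λ + det = 0.
  trace = 20 + 3 = 23, det = 20·3 - (1)² = 59.
Step 2 — discriminant:
  Δ = trace² - 4·det = 529 - 236 = 293.
Step 3 — eigenvalues:
  λ = (trace ± √Δ)/2 = (23 ± 17.1172)/2,
  λ_1 = 20.0586,  λ_2 = 2.9414.

Step 4 — unit eigenvector for λ_1: solve (Sigma - λ_1 I)v = 0. First row:
  (20 - 20.0586)·v_x + (1)·v_y = 0, i.e. (-0.0586)·v_x + (1)·v_y = 0,
  so v ∝ (b, λ_1 - a) = (1, 0.0586) = u.
  ||u|| = √((1)² + (0.0586)²) = √(1.0034) ≈ 1.0017,
  v_1 = u/||u|| ≈ (0.9983, 0.0585) (||v_1|| = 1).

λ_1 = 20.0586,  λ_2 = 2.9414;  v_1 ≈ (0.9983, 0.0585)


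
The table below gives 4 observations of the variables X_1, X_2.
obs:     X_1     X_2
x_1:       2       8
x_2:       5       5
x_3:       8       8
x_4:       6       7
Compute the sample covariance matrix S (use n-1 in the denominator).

Step 1 — column means:
  mean(X_1) = (2 + 5 + 8 + 6) / 4 = 21/4 = 5.25
  mean(X_2) = (8 + 5 + 8 + 7) / 4 = 28/4 = 7

Step 2 — sample covariance S[i,j] = (1/(n-1)) · Σ_k (x_{k,i} - mean_i) · (x_{k,j} - mean_j), with n-1 = 3.
  S[X_1,X_1] = ((-3.25)·(-3.25) + (-0.25)·(-0.25) + (2.75)·(2.75) + (0.75)·(0.75)) / 3 = 18.75/3 = 6.25
  S[X_1,X_2] = ((-3.25)·(1) + (-0.25)·(-2) + (2.75)·(1) + (0.75)·(0)) / 3 = 0/3 = 0
  S[X_2,X_2] = ((1)·(1) + (-2)·(-2) + (1)·(1) + (0)·(0)) / 3 = 6/3 = 2

S is symmetric (S[j,i] = S[i,j]). Assembling:

S = [[6.25, 0],
 [0, 2]]


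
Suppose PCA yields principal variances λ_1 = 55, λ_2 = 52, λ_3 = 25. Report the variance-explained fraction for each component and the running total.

Step 1 — total variance = trace(Sigma) = Σ λ_i = 55 + 52 + 25 = 132.

Step 2 — fraction explained by component i = λ_i / Σ λ:
  PC1: 55/132 = 0.4167
  PC2: 52/132 = 0.3939
  PC3: 25/132 = 0.1894

Step 3 — cumulative fraction after k components = (λ_1 + ... + λ_k) / Σ λ:
  k = 1: 55/132 = 0.4167
  k = 2: (55 + 52)/132 = 107/132 = 0.8106
  k = 3: (55 + 52 + 25)/132 = 132/132 = 1

Summary (fraction, with percent):

explained: PC1 0.4167 (41.67%), PC2 0.3939 (39.39%), PC3 0.1894 (18.94%);  cumulative: 0.4167, 0.8106, 1


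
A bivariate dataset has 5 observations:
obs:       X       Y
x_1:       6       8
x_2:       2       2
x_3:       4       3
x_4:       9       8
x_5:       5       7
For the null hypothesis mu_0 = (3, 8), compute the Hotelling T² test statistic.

Step 1 — sample mean vector:
  mean(X) = (6 + 2 + 4 + 9 + 5) / 5 = 26/5 = 5.2
  mean(Y) = (8 + 2 + 3 + 8 + 7) / 5 = 28/5 = 5.6
  x̄ = (5.2, 5.6),  deviation x̄ - mu_0 = (5.2, 5.6) - (3, 8) = (2.2, -2.4).

Step 2 — sample covariance matrix, S[i,j] = (1/(n-1)) · Σ_k (x_{k,i} - mean_i) · (x_{k,j} - mean_j), divisor n-1 = 4:
  S[X,X] = ((0.8)·(0.8) + (-3.2)·(-3.2) + (-1.2)·(-1.2) + (3.8)·(3.8) + (-0.2)·(-0.2)) / 4 = 26.8/4 = 6.7
  S[X,Y] = ((0.8)·(2.4) + (-3.2)·(-3.6) + (-1.2)·(-2.6) + (3.8)·(2.4) + (-0.2)·(1.4)) / 4 = 25.4/4 = 6.35
  S[Y,Y] = ((2.4)·(2.4) + (-3.6)·(-3.6) + (-2.6)·(-2.6) + (2.4)·(2.4) + (1.4)·(1.4)) / 4 = 33.2/4 = 8.3
  S = [[6.7, 6.35],
 [6.35, 8.3]].

Step 3 — invert S. det(S) = 6.7·8.3 - (6.35)² = 15.2875.
  S^{-1} = (1/det) · [[d, -b], [-b, a]] = [[0.5429, -0.4154],
 [-0.4154, 0.4383]].

Step 4 — quadratic form (x̄ - mu_0)^T · S^{-1} · (x̄ - mu_0):
  S^{-1} · (x̄ - mu_0) = (2.1913, -1.9657),
  (x̄ - mu_0)^T · [...] = (2.2)·(2.1913) + (-2.4)·(-1.9657) = 9.5385.

Step 5 — scale by n: T² = 5 · 9.5385 = 47.6926.

T² ≈ 47.6926


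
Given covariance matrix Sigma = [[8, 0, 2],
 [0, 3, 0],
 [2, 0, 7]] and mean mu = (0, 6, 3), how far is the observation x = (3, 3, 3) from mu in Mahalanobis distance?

Step 1 — centre the observation: (x - mu) = (3, -3, 0).

Step 2 — invert Sigma (cofactor / det for 3×3, or solve directly):
  Sigma^{-1} = [[0.1346, 0, -0.0385],
 [0, 0.3333, 0],
 [-0.0385, 0, 0.1538]].

Step 3 — form the quadratic (x - mu)^T · Sigma^{-1} · (x - mu):
  Sigma^{-1} · (x - mu) = (0.4038, -1, -0.1154).
  (x - mu)^T · [Sigma^{-1} · (x - mu)] = (3)·(0.4038) + (-3)·(-1) + (0)·(-0.1154) = 4.2115.

Step 4 — take square root: d = √(4.2115) ≈ 2.0522.

d(x, mu) = √(4.2115) ≈ 2.0522


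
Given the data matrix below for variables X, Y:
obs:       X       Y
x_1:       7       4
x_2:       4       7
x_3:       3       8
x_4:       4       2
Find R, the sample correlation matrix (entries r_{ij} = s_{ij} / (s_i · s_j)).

Step 1 — column means:
  mean(X) = (7 + 4 + 3 + 4) / 4 = 18/4 = 4.5
  mean(Y) = (4 + 7 + 8 + 2) / 4 = 21/4 = 5.25

Step 2 — sample variances and covariances s[i,j] = (1/(n-1)) · Σ_k (x_{k,i} - mean_i) · (x_{k,j} - mean_j), with n-1 = 3:
  s[X,X] = ((2.5)·(2.5) + (-0.5)·(-0.5) + (-1.5)·(-1.5) + (-0.5)·(-0.5)) / 3 = 9/3 = 3
  s[X,Y] = ((2.5)·(-1.25) + (-0.5)·(1.75) + (-1.5)·(2.75) + (-0.5)·(-3.25)) / 3 = -6.5/3 = -2.1667
  s[Y,Y] = ((-1.25)·(-1.25) + (1.75)·(1.75) + (2.75)·(2.75) + (-3.25)·(-3.25)) / 3 = 22.75/3 = 7.5833
  Sample standard deviations s_i = √(s[i,i]):
  s(X) = √(3) = 1.7321
  s(Y) = √(7.5833) = 2.7538

Step 3 — r_{ij} = s_{ij} / (s_i · s_j):
  r[X,X] = 1 (diagonal).
  r[X,Y] = -2.1667 / (1.7321 · 2.7538) = -2.1667 / 4.7697 = -0.4543
  r[Y,Y] = 1 (diagonal).

R is symmetric with unit diagonal. Assembling:

R = [[1, -0.4543],
 [-0.4543, 1]]


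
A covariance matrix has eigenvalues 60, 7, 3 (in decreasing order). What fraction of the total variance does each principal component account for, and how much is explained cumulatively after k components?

Step 1 — total variance = trace(Sigma) = Σ λ_i = 60 + 7 + 3 = 70.

Step 2 — fraction explained by component i = λ_i / Σ λ:
  PC1: 60/70 = 0.8571
  PC2: 7/70 = 0.1
  PC3: 3/70 = 0.0429

Step 3 — cumulative fraction after k components = (λ_1 + ... + λ_k) / Σ λ:
  k = 1: 60/70 = 0.8571
  k = 2: (60 + 7)/70 = 67/70 = 0.9571
  k = 3: (60 + 7 + 3)/70 = 70/70 = 1

Summary (fraction, with percent):

explained: PC1 0.8571 (85.71%), PC2 0.1 (10%), PC3 0.0429 (4.29%);  cumulative: 0.8571, 0.9571, 1


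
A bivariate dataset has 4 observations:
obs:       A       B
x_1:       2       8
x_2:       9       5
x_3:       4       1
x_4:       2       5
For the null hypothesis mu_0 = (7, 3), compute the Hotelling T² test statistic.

Step 1 — sample mean vector:
  mean(A) = (2 + 9 + 4 + 2) / 4 = 17/4 = 4.25
  mean(B) = (8 + 5 + 1 + 5) / 4 = 19/4 = 4.75
  x̄ = (4.25, 4.75),  deviation x̄ - mu_0 = (4.25, 4.75) - (7, 3) = (-2.75, 1.75).

Step 2 — sample covariance matrix, S[i,j] = (1/(n-1)) · Σ_k (x_{k,i} - mean_i) · (x_{k,j} - mean_j), divisor n-1 = 3:
  S[A,A] = ((-2.25)·(-2.25) + (4.75)·(4.75) + (-0.25)·(-0.25) + (-2.25)·(-2.25)) / 3 = 32.75/3 = 10.9167
  S[A,B] = ((-2.25)·(3.25) + (4.75)·(0.25) + (-0.25)·(-3.75) + (-2.25)·(0.25)) / 3 = -5.75/3 = -1.9167
  S[B,B] = ((3.25)·(3.25) + (0.25)·(0.25) + (-3.75)·(-3.75) + (0.25)·(0.25)) / 3 = 24.75/3 = 8.25
  S = [[10.9167, -1.9167],
 [-1.9167, 8.25]].

Step 3 — invert S. det(S) = 10.9167·8.25 - (-1.9167)² = 86.3889.
  S^{-1} = (1/det) · [[d, -b], [-b, a]] = [[0.0955, 0.0222],
 [0.0222, 0.1264]].

Step 4 — quadratic form (x̄ - mu_0)^T · S^{-1} · (x̄ - mu_0):
  S^{-1} · (x̄ - mu_0) = (-0.2238, 0.1601),
  (x̄ - mu_0)^T · [...] = (-2.75)·(-0.2238) + (1.75)·(0.1601) = 0.8957.

Step 5 — scale by n: T² = 4 · 0.8957 = 3.5826.

T² ≈ 3.5826


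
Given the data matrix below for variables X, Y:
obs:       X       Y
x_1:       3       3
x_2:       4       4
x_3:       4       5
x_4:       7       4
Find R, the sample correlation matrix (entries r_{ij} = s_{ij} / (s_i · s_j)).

Step 1 — column means:
  mean(X) = (3 + 4 + 4 + 7) / 4 = 18/4 = 4.5
  mean(Y) = (3 + 4 + 5 + 4) / 4 = 16/4 = 4

Step 2 — sample variances and covariances s[i,j] = (1/(n-1)) · Σ_k (x_{k,i} - mean_i) · (x_{k,j} - mean_j), with n-1 = 3:
  s[X,X] = ((-1.5)·(-1.5) + (-0.5)·(-0.5) + (-0.5)·(-0.5) + (2.5)·(2.5)) / 3 = 9/3 = 3
  s[X,Y] = ((-1.5)·(-1) + (-0.5)·(0) + (-0.5)·(1) + (2.5)·(0)) / 3 = 1/3 = 0.3333
  s[Y,Y] = ((-1)·(-1) + (0)·(0) + (1)·(1) + (0)·(0)) / 3 = 2/3 = 0.6667
  Sample standard deviations s_i = √(s[i,i]):
  s(X) = √(3) = 1.7321
  s(Y) = √(0.6667) = 0.8165

Step 3 — r_{ij} = s_{ij} / (s_i · s_j):
  r[X,X] = 1 (diagonal).
  r[X,Y] = 0.3333 / (1.7321 · 0.8165) = 0.3333 / 1.4142 = 0.2357
  r[Y,Y] = 1 (diagonal).

R is symmetric with unit diagonal. Assembling:

R = [[1, 0.2357],
 [0.2357, 1]]


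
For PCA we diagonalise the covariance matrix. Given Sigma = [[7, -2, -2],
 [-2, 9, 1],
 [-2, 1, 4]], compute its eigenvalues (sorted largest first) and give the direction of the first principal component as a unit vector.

Step 1 — characteristic polynomial p(λ) = det(λI - Sigma) = λ³ - tr·λ² + c_1·λ - det, where tr = trace, c_1 = sum of the principal 2×2 minors, det = det(Sigma):
  tr = 7 + 9 + 4 = 20,
  c_1 = (7·9 - (-2)²) + (7·4 - (-2)²) + (9·4 - (1)²) = 59 + 24 + 35 = 118,
  det = 7·(9·4 - (1)²) - (-2)·((-2)·4 - (1)·(-2)) + (-2)·((-2)·(1) - 9·(-2)) = 7·(35) - (-2)·(-6) + (-2)·(16) = 201.
  So p(λ) = λ³ - 20λ² + 118λ - 201.
Step 2 — look for an integer root (rational root theorem: any rational root is an integer divisor of 201). Testing λ = 3:
  p(3) = 27 - 180 + 354 - 201 = 0  ✓
  Dividing out (λ - 3): p(λ) = (λ - 3)(λ² - 17λ + 67).
Step 3 — remaining eigenvalues from the quadratic λ² - 17λ + 67 = 0:
  Δ = 17² - 4·67 = 289 - 268 = 21,  λ = (17 ± √21)/2 = (17 ± 4.5826)/2 ≈ 10.7913 or 6.2087.
  Sorted: λ_1 = 10.7913,  λ_2 = 6.2087,  λ_3 = 3  (check: sum = 20 = tr ✓).

Step 4 — unit eigenvector for λ_1 ≈ 10.7913: v spans the null space of (Sigma - λ_1 I), whose rows are
  r_1 = (-3.7913, -2, -2),  r_2 = (-2, -1.7913, 1),  r_3 = (-2, 1, -6.7913).
  v is orthogonal to every row, so take v ∝ r_1 × r_2 = ((-2)·(1) - (-2)·(-1.7913), (-2)·(-2) - (-3.7913)·(1), (-3.7913)·(-1.7913) - (-2)·(-2)) ≈ (-5.5826, 7.7913, 2.7913).
  Rescale (multiply by -1 so the first nonzero entry is positive): u = (5.5826, -7.7913, -2.7913).
  ||u|| = √((5.5826)² + (-7.7913)² + (-2.7913)²) = √(99.6606) ≈ 9.983,  v_1 = u/||u|| ≈ (0.5592, -0.7805, -0.2796) (||v_1|| = 1).

λ_1 = 10.7913,  λ_2 = 6.2087,  λ_3 = 3;  v_1 ≈ (0.5592, -0.7805, -0.2796)


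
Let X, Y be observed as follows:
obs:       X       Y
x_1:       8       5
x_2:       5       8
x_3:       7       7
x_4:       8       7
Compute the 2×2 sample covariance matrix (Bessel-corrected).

Step 1 — column means:
  mean(X) = (8 + 5 + 7 + 8) / 4 = 28/4 = 7
  mean(Y) = (5 + 8 + 7 + 7) / 4 = 27/4 = 6.75

Step 2 — sample covariance S[i,j] = (1/(n-1)) · Σ_k (x_{k,i} - mean_i) · (x_{k,j} - mean_j), with n-1 = 3.
  S[X,X] = ((1)·(1) + (-2)·(-2) + (0)·(0) + (1)·(1)) / 3 = 6/3 = 2
  S[X,Y] = ((1)·(-1.75) + (-2)·(1.25) + (0)·(0.25) + (1)·(0.25)) / 3 = -4/3 = -1.3333
  S[Y,Y] = ((-1.75)·(-1.75) + (1.25)·(1.25) + (0.25)·(0.25) + (0.25)·(0.25)) / 3 = 4.75/3 = 1.5833

S is symmetric (S[j,i] = S[i,j]). Assembling:

S = [[2, -1.3333],
 [-1.3333, 1.5833]]


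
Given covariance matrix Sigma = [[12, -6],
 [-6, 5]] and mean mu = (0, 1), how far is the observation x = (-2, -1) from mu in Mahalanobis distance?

Step 1 — centre the observation: (x - mu) = (-2, -2).

Step 2 — invert Sigma. det(Sigma) = 12·5 - (-6)² = 24.
  Sigma^{-1} = (1/det) · [[d, -b], [-b, a]] = [[0.2083, 0.25],
 [0.25, 0.5]].

Step 3 — form the quadratic (x - mu)^T · Sigma^{-1} · (x - mu):
  Sigma^{-1} · (x - mu) = (-0.9167, -1.5).
  (x - mu)^T · [Sigma^{-1} · (x - mu)] = (-2)·(-0.9167) + (-2)·(-1.5) = 4.8333.

Step 4 — take square root: d = √(4.8333) ≈ 2.1985.

d(x, mu) = √(4.8333) ≈ 2.1985


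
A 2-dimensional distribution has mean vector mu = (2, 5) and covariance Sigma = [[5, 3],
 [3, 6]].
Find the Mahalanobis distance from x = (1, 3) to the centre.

Step 1 — centre the observation: (x - mu) = (-1, -2).

Step 2 — invert Sigma. det(Sigma) = 5·6 - (3)² = 21.
  Sigma^{-1} = (1/det) · [[d, -b], [-b, a]] = [[0.2857, -0.1429],
 [-0.1429, 0.2381]].

Step 3 — form the quadratic (x - mu)^T · Sigma^{-1} · (x - mu):
  Sigma^{-1} · (x - mu) = (0, -0.3333).
  (x - mu)^T · [Sigma^{-1} · (x - mu)] = (-1)·(0) + (-2)·(-0.3333) = 0.6667.

Step 4 — take square root: d = √(0.6667) ≈ 0.8165.

d(x, mu) = √(0.6667) ≈ 0.8165


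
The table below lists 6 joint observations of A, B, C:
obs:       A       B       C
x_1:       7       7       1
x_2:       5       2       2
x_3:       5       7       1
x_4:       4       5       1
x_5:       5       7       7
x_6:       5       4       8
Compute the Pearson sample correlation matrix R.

Step 1 — column means:
  mean(A) = (7 + 5 + 5 + 4 + 5 + 5) / 6 = 31/6 = 5.1667
  mean(B) = (7 + 2 + 7 + 5 + 7 + 4) / 6 = 32/6 = 5.3333
  mean(C) = (1 + 2 + 1 + 1 + 7 + 8) / 6 = 20/6 = 3.3333

Step 2 — sample variances and covariances s[i,j] = (1/(n-1)) · Σ_k (x_{k,i} - mean_i) · (x_{k,j} - mean_j), with n-1 = 5:
  s[A,A] = ((1.8333)·(1.8333) + (-0.1667)·(-0.1667) + (-0.1667)·(-0.1667) + (-1.1667)·(-1.1667) + (-0.1667)·(-0.1667) + (-0.1667)·(-0.1667)) / 5 = 4.8333/5 = 0.9667
  s[A,B] = ((1.8333)·(1.6667) + (-0.1667)·(-3.3333) + (-0.1667)·(1.6667) + (-1.1667)·(-0.3333) + (-0.1667)·(1.6667) + (-0.1667)·(-1.3333)) / 5 = 3.6667/5 = 0.7333
  s[A,C] = ((1.8333)·(-2.3333) + (-0.1667)·(-1.3333) + (-0.1667)·(-2.3333) + (-1.1667)·(-2.3333) + (-0.1667)·(3.6667) + (-0.1667)·(4.6667)) / 5 = -2.3333/5 = -0.4667
  s[B,B] = ((1.6667)·(1.6667) + (-3.3333)·(-3.3333) + (1.6667)·(1.6667) + (-0.3333)·(-0.3333) + (1.6667)·(1.6667) + (-1.3333)·(-1.3333)) / 5 = 21.3333/5 = 4.2667
  s[B,C] = ((1.6667)·(-2.3333) + (-3.3333)·(-1.3333) + (1.6667)·(-2.3333) + (-0.3333)·(-2.3333) + (1.6667)·(3.6667) + (-1.3333)·(4.6667)) / 5 = -2.6667/5 = -0.5333
  s[C,C] = ((-2.3333)·(-2.3333) + (-1.3333)·(-1.3333) + (-2.3333)·(-2.3333) + (-2.3333)·(-2.3333) + (3.6667)·(3.6667) + (4.6667)·(4.6667)) / 5 = 53.3333/5 = 10.6667
  Sample standard deviations s_i = √(s[i,i]):
  s(A) = √(0.9667) = 0.9832
  s(B) = √(4.2667) = 2.0656
  s(C) = √(10.6667) = 3.266

Step 3 — r_{ij} = s_{ij} / (s_i · s_j):
  r[A,A] = 1 (diagonal).
  r[A,B] = 0.7333 / (0.9832 · 2.0656) = 0.7333 / 2.0309 = 0.3611
  r[A,C] = -0.4667 / (0.9832 · 3.266) = -0.4667 / 3.2111 = -0.1453
  r[B,B] = 1 (diagonal).
  r[B,C] = -0.5333 / (2.0656 · 3.266) = -0.5333 / 6.7462 = -0.0791
  r[C,C] = 1 (diagonal).

R is symmetric with unit diagonal. Assembling:

R = [[1, 0.3611, -0.1453],
 [0.3611, 1, -0.0791],
 [-0.1453, -0.0791, 1]]


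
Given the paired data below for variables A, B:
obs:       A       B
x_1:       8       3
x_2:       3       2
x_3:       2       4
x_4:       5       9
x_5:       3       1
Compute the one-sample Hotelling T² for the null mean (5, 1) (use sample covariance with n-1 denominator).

Step 1 — sample mean vector:
  mean(A) = (8 + 3 + 2 + 5 + 3) / 5 = 21/5 = 4.2
  mean(B) = (3 + 2 + 4 + 9 + 1) / 5 = 19/5 = 3.8
  x̄ = (4.2, 3.8),  deviation x̄ - mu_0 = (4.2, 3.8) - (5, 1) = (-0.8, 2.8).

Step 2 — sample covariance matrix, S[i,j] = (1/(n-1)) · Σ_k (x_{k,i} - mean_i) · (x_{k,j} - mean_j), divisor n-1 = 4:
  S[A,A] = ((3.8)·(3.8) + (-1.2)·(-1.2) + (-2.2)·(-2.2) + (0.8)·(0.8) + (-1.2)·(-1.2)) / 4 = 22.8/4 = 5.7
  S[A,B] = ((3.8)·(-0.8) + (-1.2)·(-1.8) + (-2.2)·(0.2) + (0.8)·(5.2) + (-1.2)·(-2.8)) / 4 = 6.2/4 = 1.55
  S[B,B] = ((-0.8)·(-0.8) + (-1.8)·(-1.8) + (0.2)·(0.2) + (5.2)·(5.2) + (-2.8)·(-2.8)) / 4 = 38.8/4 = 9.7
  S = [[5.7, 1.55],
 [1.55, 9.7]].

Step 3 — invert S. det(S) = 5.7·9.7 - (1.55)² = 52.8875.
  S^{-1} = (1/det) · [[d, -b], [-b, a]] = [[0.1834, -0.0293],
 [-0.0293, 0.1078]].

Step 4 — quadratic form (x̄ - mu_0)^T · S^{-1} · (x̄ - mu_0):
  S^{-1} · (x̄ - mu_0) = (-0.2288, 0.3252),
  (x̄ - mu_0)^T · [...] = (-0.8)·(-0.2288) + (2.8)·(0.3252) = 1.0936.

Step 5 — scale by n: T² = 5 · 1.0936 = 5.4682.

T² ≈ 5.4682


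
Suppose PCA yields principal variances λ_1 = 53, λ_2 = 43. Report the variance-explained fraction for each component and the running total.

Step 1 — total variance = trace(Sigma) = Σ λ_i = 53 + 43 = 96.

Step 2 — fraction explained by component i = λ_i / Σ λ:
  PC1: 53/96 = 0.5521
  PC2: 43/96 = 0.4479

Step 3 — cumulative fraction after k components = (λ_1 + ... + λ_k) / Σ λ:
  k = 1: 53/96 = 0.5521
  k = 2: (53 + 43)/96 = 96/96 = 1

Summary (fraction, with percent):

explained: PC1 0.5521 (55.21%), PC2 0.4479 (44.79%);  cumulative: 0.5521, 1


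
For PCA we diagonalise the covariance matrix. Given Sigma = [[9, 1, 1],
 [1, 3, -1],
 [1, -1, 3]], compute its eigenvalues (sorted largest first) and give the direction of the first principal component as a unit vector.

Step 1 — characteristic polynomial p(λ) = det(λI - Sigma) = λ³ - tr·λ² + c_1·λ - det, where tr = trace, c_1 = sum of the principal 2×2 minors, det = det(Sigma):
  tr = 9 + 3 + 3 = 15,
  c_1 = (9·3 - (1)²) + (9·3 - (1)²) + (3·3 - (-1)²) = 26 + 26 + 8 = 60,
  det = 9·(3·3 - (-1)²) - (1)·((1)·3 - (-1)·(1)) + (1)·((1)·(-1) - 3·(1)) = 9·(8) - (1)·(4) + (1)·(-4) = 64.
  So p(λ) = λ³ - 15λ² + 60λ - 64.
Step 2 — look for an integer root (rational root theorem: any rational root is an integer divisor of 64). Testing λ = 4:
  p(4) = 64 - 240 + 240 - 64 = 0  ✓
  Dividing out (λ - 4): p(λ) = (λ - 4)(λ² - 11λ + 16).
Step 3 — remaining eigenvalues from the quadratic λ² - 11λ + 16 = 0:
  Δ = 11² - 4·16 = 121 - 64 = 57,  λ = (11 ± √57)/2 = (11 ± 7.5498)/2 ≈ 9.2749 or 1.7251.
  Sorted: λ_1 = 9.2749,  λ_2 = 4,  λ_3 = 1.7251  (check: sum = 15 = tr ✓).

Step 4 — unit eigenvector for λ_1 ≈ 9.2749: v spans the null space of (Sigma - λ_1 I), whose rows are
  r_1 = (-0.2749, 1, 1),  r_2 = (1, -6.2749, -1),  r_3 = (1, -1, -6.2749).
  v is orthogonal to every row, so take v ∝ r_1 × r_2 = ((1)·(-1) - (1)·(-6.2749), (1)·(1) - (-0.2749)·(-1), (-0.2749)·(-6.2749) - (1)·(1)) ≈ (5.2749, 0.7251, 0.7251).
  Let u = (5.2749, 0.7251, 0.7251).
  ||u|| = √((5.2749)² + (0.7251)² + (0.7251)²) = √(28.8762) ≈ 5.3737,  v_1 = u/||u|| ≈ (0.9816, 0.1349, 0.1349) (||v_1|| = 1).

λ_1 = 9.2749,  λ_2 = 4,  λ_3 = 1.7251;  v_1 ≈ (0.9816, 0.1349, 0.1349)


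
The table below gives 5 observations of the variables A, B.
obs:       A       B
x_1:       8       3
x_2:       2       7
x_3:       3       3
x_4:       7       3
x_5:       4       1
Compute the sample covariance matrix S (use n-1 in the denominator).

Step 1 — column means:
  mean(A) = (8 + 2 + 3 + 7 + 4) / 5 = 24/5 = 4.8
  mean(B) = (3 + 7 + 3 + 3 + 1) / 5 = 17/5 = 3.4

Step 2 — sample covariance S[i,j] = (1/(n-1)) · Σ_k (x_{k,i} - mean_i) · (x_{k,j} - mean_j), with n-1 = 4.
  S[A,A] = ((3.2)·(3.2) + (-2.8)·(-2.8) + (-1.8)·(-1.8) + (2.2)·(2.2) + (-0.8)·(-0.8)) / 4 = 26.8/4 = 6.7
  S[A,B] = ((3.2)·(-0.4) + (-2.8)·(3.6) + (-1.8)·(-0.4) + (2.2)·(-0.4) + (-0.8)·(-2.4)) / 4 = -9.6/4 = -2.4
  S[B,B] = ((-0.4)·(-0.4) + (3.6)·(3.6) + (-0.4)·(-0.4) + (-0.4)·(-0.4) + (-2.4)·(-2.4)) / 4 = 19.2/4 = 4.8

S is symmetric (S[j,i] = S[i,j]). Assembling:

S = [[6.7, -2.4],
 [-2.4, 4.8]]


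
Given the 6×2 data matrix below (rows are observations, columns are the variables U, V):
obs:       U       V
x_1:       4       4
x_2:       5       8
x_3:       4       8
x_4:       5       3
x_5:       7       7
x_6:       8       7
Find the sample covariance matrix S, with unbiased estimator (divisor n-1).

Step 1 — column means:
  mean(U) = (4 + 5 + 4 + 5 + 7 + 8) / 6 = 33/6 = 5.5
  mean(V) = (4 + 8 + 8 + 3 + 7 + 7) / 6 = 37/6 = 6.1667

Step 2 — sample covariance S[i,j] = (1/(n-1)) · Σ_k (x_{k,i} - mean_i) · (x_{k,j} - mean_j), with n-1 = 5.
  S[U,U] = ((-1.5)·(-1.5) + (-0.5)·(-0.5) + (-1.5)·(-1.5) + (-0.5)·(-0.5) + (1.5)·(1.5) + (2.5)·(2.5)) / 5 = 13.5/5 = 2.7
  S[U,V] = ((-1.5)·(-2.1667) + (-0.5)·(1.8333) + (-1.5)·(1.8333) + (-0.5)·(-3.1667) + (1.5)·(0.8333) + (2.5)·(0.8333)) / 5 = 4.5/5 = 0.9
  S[V,V] = ((-2.1667)·(-2.1667) + (1.8333)·(1.8333) + (1.8333)·(1.8333) + (-3.1667)·(-3.1667) + (0.8333)·(0.8333) + (0.8333)·(0.8333)) / 5 = 22.8333/5 = 4.5667

S is symmetric (S[j,i] = S[i,j]). Assembling:

S = [[2.7, 0.9],
 [0.9, 4.5667]]


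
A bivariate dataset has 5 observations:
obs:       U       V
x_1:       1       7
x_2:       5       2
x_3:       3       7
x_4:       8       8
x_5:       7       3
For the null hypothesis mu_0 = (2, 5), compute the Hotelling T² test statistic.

Step 1 — sample mean vector:
  mean(U) = (1 + 5 + 3 + 8 + 7) / 5 = 24/5 = 4.8
  mean(V) = (7 + 2 + 7 + 8 + 3) / 5 = 27/5 = 5.4
  x̄ = (4.8, 5.4),  deviation x̄ - mu_0 = (4.8, 5.4) - (2, 5) = (2.8, 0.4).

Step 2 — sample covariance matrix, S[i,j] = (1/(n-1)) · Σ_k (x_{k,i} - mean_i) · (x_{k,j} - mean_j), divisor n-1 = 4:
  S[U,U] = ((-3.8)·(-3.8) + (0.2)·(0.2) + (-1.8)·(-1.8) + (3.2)·(3.2) + (2.2)·(2.2)) / 4 = 32.8/4 = 8.2
  S[U,V] = ((-3.8)·(1.6) + (0.2)·(-3.4) + (-1.8)·(1.6) + (3.2)·(2.6) + (2.2)·(-2.4)) / 4 = -6.6/4 = -1.65
  S[V,V] = ((1.6)·(1.6) + (-3.4)·(-3.4) + (1.6)·(1.6) + (2.6)·(2.6) + (-2.4)·(-2.4)) / 4 = 29.2/4 = 7.3
  S = [[8.2, -1.65],
 [-1.65, 7.3]].

Step 3 — invert S. det(S) = 8.2·7.3 - (-1.65)² = 57.1375.
  S^{-1} = (1/det) · [[d, -b], [-b, a]] = [[0.1278, 0.0289],
 [0.0289, 0.1435]].

Step 4 — quadratic form (x̄ - mu_0)^T · S^{-1} · (x̄ - mu_0):
  S^{-1} · (x̄ - mu_0) = (0.3693, 0.1383),
  (x̄ - mu_0)^T · [...] = (2.8)·(0.3693) + (0.4)·(0.1383) = 1.0893.

Step 5 — scale by n: T² = 5 · 1.0893 = 5.4465.

T² ≈ 5.4465


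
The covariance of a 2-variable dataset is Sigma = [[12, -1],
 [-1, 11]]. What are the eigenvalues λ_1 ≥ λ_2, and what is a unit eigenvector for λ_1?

Step 1 — characteristic polynomial of 2×2 Sigma:
  det(Sigma - λI) = λ² - trace · λ + det = 0.
  trace = 12 + 11 = 23, det = 12·11 - (-1)² = 131.
Step 2 — discriminant:
  Δ = trace² - 4·det = 529 - 524 = 5.
Step 3 — eigenvalues:
  λ = (trace ± √Δ)/2 = (23 ± 2.2361)/2,
  λ_1 = 12.618,  λ_2 = 10.382.

Step 4 — unit eigenvector for λ_1: solve (Sigma - λ_1 I)v = 0. First row:
  (12 - 12.618)·v_x + (-1)·v_y = 0, i.e. (-0.618)·v_x + (-1)·v_y = 0,
  so v ∝ (b, λ_1 - a) = (-1, 0.618); multiply by -1 so the first entry is positive: u = (1, -0.618).
  ||u|| = √((1)² + (-0.618)²) = √(1.382) ≈ 1.1756,
  v_1 = u/||u|| ≈ (0.8507, -0.5257) (||v_1|| = 1).

λ_1 = 12.618,  λ_2 = 10.382;  v_1 ≈ (0.8507, -0.5257)


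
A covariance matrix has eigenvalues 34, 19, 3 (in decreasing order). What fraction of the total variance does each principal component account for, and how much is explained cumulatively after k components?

Step 1 — total variance = trace(Sigma) = Σ λ_i = 34 + 19 + 3 = 56.

Step 2 — fraction explained by component i = λ_i / Σ λ:
  PC1: 34/56 = 0.6071
  PC2: 19/56 = 0.3393
  PC3: 3/56 = 0.0536

Step 3 — cumulative fraction after k components = (λ_1 + ... + λ_k) / Σ λ:
  k = 1: 34/56 = 0.6071
  k = 2: (34 + 19)/56 = 53/56 = 0.9464
  k = 3: (34 + 19 + 3)/56 = 56/56 = 1

Summary (fraction, with percent):

explained: PC1 0.6071 (60.71%), PC2 0.3393 (33.93%), PC3 0.0536 (5.36%);  cumulative: 0.6071, 0.9464, 1


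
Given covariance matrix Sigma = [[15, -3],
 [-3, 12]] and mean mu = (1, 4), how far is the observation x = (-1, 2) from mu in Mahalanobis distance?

Step 1 — centre the observation: (x - mu) = (-2, -2).

Step 2 — invert Sigma. det(Sigma) = 15·12 - (-3)² = 171.
  Sigma^{-1} = (1/det) · [[d, -b], [-b, a]] = [[0.0702, 0.0175],
 [0.0175, 0.0877]].

Step 3 — form the quadratic (x - mu)^T · Sigma^{-1} · (x - mu):
  Sigma^{-1} · (x - mu) = (-0.1754, -0.2105).
  (x - mu)^T · [Sigma^{-1} · (x - mu)] = (-2)·(-0.1754) + (-2)·(-0.2105) = 0.7719.

Step 4 — take square root: d = √(0.7719) ≈ 0.8786.

d(x, mu) = √(0.7719) ≈ 0.8786


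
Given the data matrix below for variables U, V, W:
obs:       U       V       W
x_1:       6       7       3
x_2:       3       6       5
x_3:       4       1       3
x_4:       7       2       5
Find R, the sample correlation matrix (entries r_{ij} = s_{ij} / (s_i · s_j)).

Step 1 — column means:
  mean(U) = (6 + 3 + 4 + 7) / 4 = 20/4 = 5
  mean(V) = (7 + 6 + 1 + 2) / 4 = 16/4 = 4
  mean(W) = (3 + 5 + 3 + 5) / 4 = 16/4 = 4

Step 2 — sample variances and covariances s[i,j] = (1/(n-1)) · Σ_k (x_{k,i} - mean_i) · (x_{k,j} - mean_j), with n-1 = 3:
  s[U,U] = ((1)·(1) + (-2)·(-2) + (-1)·(-1) + (2)·(2)) / 3 = 10/3 = 3.3333
  s[U,V] = ((1)·(3) + (-2)·(2) + (-1)·(-3) + (2)·(-2)) / 3 = -2/3 = -0.6667
  s[U,W] = ((1)·(-1) + (-2)·(1) + (-1)·(-1) + (2)·(1)) / 3 = 0/3 = 0
  s[V,V] = ((3)·(3) + (2)·(2) + (-3)·(-3) + (-2)·(-2)) / 3 = 26/3 = 8.6667
  s[V,W] = ((3)·(-1) + (2)·(1) + (-3)·(-1) + (-2)·(1)) / 3 = 0/3 = 0
  s[W,W] = ((-1)·(-1) + (1)·(1) + (-1)·(-1) + (1)·(1)) / 3 = 4/3 = 1.3333
  Sample standard deviations s_i = √(s[i,i]):
  s(U) = √(3.3333) = 1.8257
  s(V) = √(8.6667) = 2.9439
  s(W) = √(1.3333) = 1.1547

Step 3 — r_{ij} = s_{ij} / (s_i · s_j):
  r[U,U] = 1 (diagonal).
  r[U,V] = -0.6667 / (1.8257 · 2.9439) = -0.6667 / 5.3748 = -0.124
  r[U,W] = 0 / (1.8257 · 1.1547) = 0 / 2.1082 = 0
  r[V,V] = 1 (diagonal).
  r[V,W] = 0 / (2.9439 · 1.1547) = 0 / 3.3993 = 0
  r[W,W] = 1 (diagonal).

R is symmetric with unit diagonal. Assembling:

R = [[1, -0.124, 0],
 [-0.124, 1, 0],
 [0, 0, 1]]


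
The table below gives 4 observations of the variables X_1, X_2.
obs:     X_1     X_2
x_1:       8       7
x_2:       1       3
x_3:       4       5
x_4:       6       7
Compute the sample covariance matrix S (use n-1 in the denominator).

Step 1 — column means:
  mean(X_1) = (8 + 1 + 4 + 6) / 4 = 19/4 = 4.75
  mean(X_2) = (7 + 3 + 5 + 7) / 4 = 22/4 = 5.5

Step 2 — sample covariance S[i,j] = (1/(n-1)) · Σ_k (x_{k,i} - mean_i) · (x_{k,j} - mean_j), with n-1 = 3.
  S[X_1,X_1] = ((3.25)·(3.25) + (-3.75)·(-3.75) + (-0.75)·(-0.75) + (1.25)·(1.25)) / 3 = 26.75/3 = 8.9167
  S[X_1,X_2] = ((3.25)·(1.5) + (-3.75)·(-2.5) + (-0.75)·(-0.5) + (1.25)·(1.5)) / 3 = 16.5/3 = 5.5
  S[X_2,X_2] = ((1.5)·(1.5) + (-2.5)·(-2.5) + (-0.5)·(-0.5) + (1.5)·(1.5)) / 3 = 11/3 = 3.6667

S is symmetric (S[j,i] = S[i,j]). Assembling:

S = [[8.9167, 5.5],
 [5.5, 3.6667]]


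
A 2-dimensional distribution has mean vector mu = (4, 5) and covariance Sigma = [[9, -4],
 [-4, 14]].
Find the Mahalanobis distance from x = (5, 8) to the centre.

Step 1 — centre the observation: (x - mu) = (1, 3).

Step 2 — invert Sigma. det(Sigma) = 9·14 - (-4)² = 110.
  Sigma^{-1} = (1/det) · [[d, -b], [-b, a]] = [[0.1273, 0.0364],
 [0.0364, 0.0818]].

Step 3 — form the quadratic (x - mu)^T · Sigma^{-1} · (x - mu):
  Sigma^{-1} · (x - mu) = (0.2364, 0.2818).
  (x - mu)^T · [Sigma^{-1} · (x - mu)] = (1)·(0.2364) + (3)·(0.2818) = 1.0818.

Step 4 — take square root: d = √(1.0818) ≈ 1.0401.

d(x, mu) = √(1.0818) ≈ 1.0401


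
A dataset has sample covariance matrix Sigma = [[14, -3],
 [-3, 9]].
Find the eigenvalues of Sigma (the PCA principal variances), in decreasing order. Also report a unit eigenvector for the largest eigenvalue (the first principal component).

Step 1 — characteristic polynomial of 2×2 Sigma:
  det(Sigma - λI) = λ² - trace · λ + det = 0.
  trace = 14 + 9 = 23, det = 14·9 - (-3)² = 117.
Step 2 — discriminant:
  Δ = trace² - 4·det = 529 - 468 = 61.
Step 3 — eigenvalues:
  λ = (trace ± √Δ)/2 = (23 ± 7.8102)/2,
  λ_1 = 15.4051,  λ_2 = 7.5949.

Step 4 — unit eigenvector for λ_1: solve (Sigma - λ_1 I)v = 0. First row:
  (14 - 15.4051)·v_x + (-3)·v_y = 0, i.e. (-1.4051)·v_x + (-3)·v_y = 0,
  so v ∝ (b, λ_1 - a) = (-3, 1.4051); multiply by -1 so the first entry is positive: u = (3, -1.4051).
  ||u|| = √((3)² + (-1.4051)²) = √(10.9744) ≈ 3.3128,
  v_1 = u/||u|| ≈ (0.9056, -0.4242) (||v_1|| = 1).

λ_1 = 15.4051,  λ_2 = 7.5949;  v_1 ≈ (0.9056, -0.4242)


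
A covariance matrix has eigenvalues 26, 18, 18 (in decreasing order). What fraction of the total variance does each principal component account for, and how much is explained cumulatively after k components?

Step 1 — total variance = trace(Sigma) = Σ λ_i = 26 + 18 + 18 = 62.

Step 2 — fraction explained by component i = λ_i / Σ λ:
  PC1: 26/62 = 0.4194
  PC2: 18/62 = 0.2903
  PC3: 18/62 = 0.2903

Step 3 — cumulative fraction after k components = (λ_1 + ... + λ_k) / Σ λ:
  k = 1: 26/62 = 0.4194
  k = 2: (26 + 18)/62 = 44/62 = 0.7097
  k = 3: (26 + 18 + 18)/62 = 62/62 = 1

Summary (fraction, with percent):

explained: PC1 0.4194 (41.94%), PC2 0.2903 (29.03%), PC3 0.2903 (29.03%);  cumulative: 0.4194, 0.7097, 1


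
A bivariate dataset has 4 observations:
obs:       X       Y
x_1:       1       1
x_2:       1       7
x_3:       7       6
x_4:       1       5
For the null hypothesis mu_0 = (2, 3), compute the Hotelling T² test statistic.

Step 1 — sample mean vector:
  mean(X) = (1 + 1 + 7 + 1) / 4 = 10/4 = 2.5
  mean(Y) = (1 + 7 + 6 + 5) / 4 = 19/4 = 4.75
  x̄ = (2.5, 4.75),  deviation x̄ - mu_0 = (2.5, 4.75) - (2, 3) = (0.5, 1.75).

Step 2 — sample covariance matrix, S[i,j] = (1/(n-1)) · Σ_k (x_{k,i} - mean_i) · (x_{k,j} - mean_j), divisor n-1 = 3:
  S[X,X] = ((-1.5)·(-1.5) + (-1.5)·(-1.5) + (4.5)·(4.5) + (-1.5)·(-1.5)) / 3 = 27/3 = 9
  S[X,Y] = ((-1.5)·(-3.75) + (-1.5)·(2.25) + (4.5)·(1.25) + (-1.5)·(0.25)) / 3 = 7.5/3 = 2.5
  S[Y,Y] = ((-3.75)·(-3.75) + (2.25)·(2.25) + (1.25)·(1.25) + (0.25)·(0.25)) / 3 = 20.75/3 = 6.9167
  S = [[9, 2.5],
 [2.5, 6.9167]].

Step 3 — invert S. det(S) = 9·6.9167 - (2.5)² = 56.
  S^{-1} = (1/det) · [[d, -b], [-b, a]] = [[0.1235, -0.0446],
 [-0.0446, 0.1607]].

Step 4 — quadratic form (x̄ - mu_0)^T · S^{-1} · (x̄ - mu_0):
  S^{-1} · (x̄ - mu_0) = (-0.0164, 0.2589),
  (x̄ - mu_0)^T · [...] = (0.5)·(-0.0164) + (1.75)·(0.2589) = 0.4449.

Step 5 — scale by n: T² = 4 · 0.4449 = 1.7798.

T² ≈ 1.7798


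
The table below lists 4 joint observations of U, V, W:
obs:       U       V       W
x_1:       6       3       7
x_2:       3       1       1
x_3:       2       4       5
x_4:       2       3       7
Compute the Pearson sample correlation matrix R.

Step 1 — column means:
  mean(U) = (6 + 3 + 2 + 2) / 4 = 13/4 = 3.25
  mean(V) = (3 + 1 + 4 + 3) / 4 = 11/4 = 2.75
  mean(W) = (7 + 1 + 5 + 7) / 4 = 20/4 = 5

Step 2 — sample variances and covariances s[i,j] = (1/(n-1)) · Σ_k (x_{k,i} - mean_i) · (x_{k,j} - mean_j), with n-1 = 3:
  s[U,U] = ((2.75)·(2.75) + (-0.25)·(-0.25) + (-1.25)·(-1.25) + (-1.25)·(-1.25)) / 3 = 10.75/3 = 3.5833
  s[U,V] = ((2.75)·(0.25) + (-0.25)·(-1.75) + (-1.25)·(1.25) + (-1.25)·(0.25)) / 3 = -0.75/3 = -0.25
  s[U,W] = ((2.75)·(2) + (-0.25)·(-4) + (-1.25)·(0) + (-1.25)·(2)) / 3 = 4/3 = 1.3333
  s[V,V] = ((0.25)·(0.25) + (-1.75)·(-1.75) + (1.25)·(1.25) + (0.25)·(0.25)) / 3 = 4.75/3 = 1.5833
  s[V,W] = ((0.25)·(2) + (-1.75)·(-4) + (1.25)·(0) + (0.25)·(2)) / 3 = 8/3 = 2.6667
  s[W,W] = ((2)·(2) + (-4)·(-4) + (0)·(0) + (2)·(2)) / 3 = 24/3 = 8
  Sample standard deviations s_i = √(s[i,i]):
  s(U) = √(3.5833) = 1.893
  s(V) = √(1.5833) = 1.2583
  s(W) = √(8) = 2.8284

Step 3 — r_{ij} = s_{ij} / (s_i · s_j):
  r[U,U] = 1 (diagonal).
  r[U,V] = -0.25 / (1.893 · 1.2583) = -0.25 / 2.3819 = -0.105
  r[U,W] = 1.3333 / (1.893 · 2.8284) = 1.3333 / 5.3541 = 0.249
  r[V,V] = 1 (diagonal).
  r[V,W] = 2.6667 / (1.2583 · 2.8284) = 2.6667 / 3.559 = 0.7493
  r[W,W] = 1 (diagonal).

R is symmetric with unit diagonal. Assembling:

R = [[1, -0.105, 0.249],
 [-0.105, 1, 0.7493],
 [0.249, 0.7493, 1]]


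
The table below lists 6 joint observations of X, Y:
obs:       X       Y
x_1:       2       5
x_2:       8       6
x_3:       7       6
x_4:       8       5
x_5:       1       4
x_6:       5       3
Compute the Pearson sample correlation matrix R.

Step 1 — column means:
  mean(X) = (2 + 8 + 7 + 8 + 1 + 5) / 6 = 31/6 = 5.1667
  mean(Y) = (5 + 6 + 6 + 5 + 4 + 3) / 6 = 29/6 = 4.8333

Step 2 — sample variances and covariances s[i,j] = (1/(n-1)) · Σ_k (x_{k,i} - mean_i) · (x_{k,j} - mean_j), with n-1 = 5:
  s[X,X] = ((-3.1667)·(-3.1667) + (2.8333)·(2.8333) + (1.8333)·(1.8333) + (2.8333)·(2.8333) + (-4.1667)·(-4.1667) + (-0.1667)·(-0.1667)) / 5 = 46.8333/5 = 9.3667
  s[X,Y] = ((-3.1667)·(0.1667) + (2.8333)·(1.1667) + (1.8333)·(1.1667) + (2.8333)·(0.1667) + (-4.1667)·(-0.8333) + (-0.1667)·(-1.8333)) / 5 = 9.1667/5 = 1.8333
  s[Y,Y] = ((0.1667)·(0.1667) + (1.1667)·(1.1667) + (1.1667)·(1.1667) + (0.1667)·(0.1667) + (-0.8333)·(-0.8333) + (-1.8333)·(-1.8333)) / 5 = 6.8333/5 = 1.3667
  Sample standard deviations s_i = √(s[i,i]):
  s(X) = √(9.3667) = 3.0605
  s(Y) = √(1.3667) = 1.169

Step 3 — r_{ij} = s_{ij} / (s_i · s_j):
  r[X,X] = 1 (diagonal).
  r[X,Y] = 1.8333 / (3.0605 · 1.169) = 1.8333 / 3.5779 = 0.5124
  r[Y,Y] = 1 (diagonal).

R is symmetric with unit diagonal. Assembling:

R = [[1, 0.5124],
 [0.5124, 1]]


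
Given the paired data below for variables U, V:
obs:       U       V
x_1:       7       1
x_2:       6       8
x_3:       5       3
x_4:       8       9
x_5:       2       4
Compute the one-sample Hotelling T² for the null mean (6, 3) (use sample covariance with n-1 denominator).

Step 1 — sample mean vector:
  mean(U) = (7 + 6 + 5 + 8 + 2) / 5 = 28/5 = 5.6
  mean(V) = (1 + 8 + 3 + 9 + 4) / 5 = 25/5 = 5
  x̄ = (5.6, 5),  deviation x̄ - mu_0 = (5.6, 5) - (6, 3) = (-0.4, 2).

Step 2 — sample covariance matrix, S[i,j] = (1/(n-1)) · Σ_k (x_{k,i} - mean_i) · (x_{k,j} - mean_j), divisor n-1 = 4:
  S[U,U] = ((1.4)·(1.4) + (0.4)·(0.4) + (-0.6)·(-0.6) + (2.4)·(2.4) + (-3.6)·(-3.6)) / 4 = 21.2/4 = 5.3
  S[U,V] = ((1.4)·(-4) + (0.4)·(3) + (-0.6)·(-2) + (2.4)·(4) + (-3.6)·(-1)) / 4 = 10/4 = 2.5
  S[V,V] = ((-4)·(-4) + (3)·(3) + (-2)·(-2) + (4)·(4) + (-1)·(-1)) / 4 = 46/4 = 11.5
  S = [[5.3, 2.5],
 [2.5, 11.5]].

Step 3 — invert S. det(S) = 5.3·11.5 - (2.5)² = 54.7.
  S^{-1} = (1/det) · [[d, -b], [-b, a]] = [[0.2102, -0.0457],
 [-0.0457, 0.0969]].

Step 4 — quadratic form (x̄ - mu_0)^T · S^{-1} · (x̄ - mu_0):
  S^{-1} · (x̄ - mu_0) = (-0.1755, 0.2121),
  (x̄ - mu_0)^T · [...] = (-0.4)·(-0.1755) + (2)·(0.2121) = 0.4943.

Step 5 — scale by n: T² = 5 · 0.4943 = 2.4717.

T² ≈ 2.4717


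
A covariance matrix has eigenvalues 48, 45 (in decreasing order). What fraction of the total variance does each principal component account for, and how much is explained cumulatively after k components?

Step 1 — total variance = trace(Sigma) = Σ λ_i = 48 + 45 = 93.

Step 2 — fraction explained by component i = λ_i / Σ λ:
  PC1: 48/93 = 0.5161
  PC2: 45/93 = 0.4839

Step 3 — cumulative fraction after k components = (λ_1 + ... + λ_k) / Σ λ:
  k = 1: 48/93 = 0.5161
  k = 2: (48 + 45)/93 = 93/93 = 1

Summary (fraction, with percent):

explained: PC1 0.5161 (51.61%), PC2 0.4839 (48.39%);  cumulative: 0.5161, 1


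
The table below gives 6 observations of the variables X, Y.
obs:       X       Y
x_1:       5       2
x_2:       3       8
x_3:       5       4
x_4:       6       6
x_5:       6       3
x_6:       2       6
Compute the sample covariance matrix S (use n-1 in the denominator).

Step 1 — column means:
  mean(X) = (5 + 3 + 5 + 6 + 6 + 2) / 6 = 27/6 = 4.5
  mean(Y) = (2 + 8 + 4 + 6 + 3 + 6) / 6 = 29/6 = 4.8333

Step 2 — sample covariance S[i,j] = (1/(n-1)) · Σ_k (x_{k,i} - mean_i) · (x_{k,j} - mean_j), with n-1 = 5.
  S[X,X] = ((0.5)·(0.5) + (-1.5)·(-1.5) + (0.5)·(0.5) + (1.5)·(1.5) + (1.5)·(1.5) + (-2.5)·(-2.5)) / 5 = 13.5/5 = 2.7
  S[X,Y] = ((0.5)·(-2.8333) + (-1.5)·(3.1667) + (0.5)·(-0.8333) + (1.5)·(1.1667) + (1.5)·(-1.8333) + (-2.5)·(1.1667)) / 5 = -10.5/5 = -2.1
  S[Y,Y] = ((-2.8333)·(-2.8333) + (3.1667)·(3.1667) + (-0.8333)·(-0.8333) + (1.1667)·(1.1667) + (-1.8333)·(-1.8333) + (1.1667)·(1.1667)) / 5 = 24.8333/5 = 4.9667

S is symmetric (S[j,i] = S[i,j]). Assembling:

S = [[2.7, -2.1],
 [-2.1, 4.9667]]
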